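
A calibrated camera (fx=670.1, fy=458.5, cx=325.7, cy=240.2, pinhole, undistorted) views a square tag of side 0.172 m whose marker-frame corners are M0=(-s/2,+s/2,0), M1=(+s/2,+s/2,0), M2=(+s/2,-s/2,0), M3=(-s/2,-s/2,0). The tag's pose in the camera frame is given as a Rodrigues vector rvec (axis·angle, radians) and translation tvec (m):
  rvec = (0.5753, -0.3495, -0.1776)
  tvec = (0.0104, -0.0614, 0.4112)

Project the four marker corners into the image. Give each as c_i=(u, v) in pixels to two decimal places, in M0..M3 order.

c0=(228.10, 273.86) c1=(458.69, 228.10) c2=(471.82, 56.57) c3=(177.67, 91.60)

Intrinsics K: fx=670.1, fy=458.5, cx=325.7, cy=240.2
Marker side s = 0.172 m; corners in marker frame (Z=0):
  M0 = (-0.0860, +0.0860, 0)
  M1 = (+0.0860, +0.0860, 0)
  M2 = (+0.0860, -0.0860, 0)
  M3 = (-0.0860, -0.0860, 0)
rvec = (0.5753, -0.3495, -0.1776), |rvec| = θ = 0.69618 rad = 39.888°
Rodrigues: sinθ=0.64129, 1−cosθ=0.23270; R = I + sinθ·[k]× + (1−cosθ)·[k]×²:
    [+0.92621 +0.06706 -0.37100]
    [-0.26014 +0.82595 -0.50014]
    [+0.27289 +0.55974 +0.78244]
t = (0.0104, -0.0614, 0.4112) m
M0: Pc = R·M0+t = (-0.06349, +0.03200, +0.43587); u = 670.1·(-0.06349)/0.43587 + 325.7 = 228.0963, v = 458.5·(+0.03200)/0.43587 + 240.2 = 273.8648
M1: Pc = R·M1+t = (+0.09582, -0.01274, +0.48281); u = 670.1·(+0.09582)/0.48281 + 325.7 = 458.6925, v = 458.5·(-0.01274)/0.48281 + 240.2 = 228.1012
M2: Pc = R·M2+t = (+0.08429, -0.15480, +0.38653); u = 670.1·(+0.08429)/0.38653 + 325.7 = 471.8219, v = 458.5·(-0.15480)/0.38653 + 240.2 = 56.5734
M3: Pc = R·M3+t = (-0.07502, -0.11006, +0.33959); u = 670.1·(-0.07502)/0.33959 + 325.7 = 177.6655, v = 458.5·(-0.11006)/0.33959 + 240.2 = 91.6035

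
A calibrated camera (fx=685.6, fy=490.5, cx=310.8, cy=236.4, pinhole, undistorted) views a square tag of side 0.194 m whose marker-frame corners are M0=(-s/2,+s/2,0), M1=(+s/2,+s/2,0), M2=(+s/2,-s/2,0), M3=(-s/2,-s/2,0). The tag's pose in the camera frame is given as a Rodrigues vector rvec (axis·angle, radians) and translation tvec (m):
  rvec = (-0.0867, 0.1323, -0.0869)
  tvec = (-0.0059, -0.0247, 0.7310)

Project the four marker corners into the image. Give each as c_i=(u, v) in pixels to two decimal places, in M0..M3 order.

c0=(223.19, 290.17) c1=(405.20, 279.69) c2=(388.13, 148.81) c3=(211.00, 163.36)

Intrinsics K: fx=685.6, fy=490.5, cx=310.8, cy=236.4
Marker side s = 0.194 m; corners in marker frame (Z=0):
  M0 = (-0.0970, +0.0970, 0)
  M1 = (+0.0970, +0.0970, 0)
  M2 = (+0.0970, -0.0970, 0)
  M3 = (-0.0970, -0.0970, 0)
rvec = (-0.0867, 0.1323, -0.0869), |rvec| = θ = 0.18048 rad = 10.341°
Rodrigues: sinθ=0.17950, 1−cosθ=0.01624; R = I + sinθ·[k]× + (1−cosθ)·[k]×²:
    [+0.98751 +0.08071 +0.13534]
    [-0.09215 +0.99249 +0.08050]
    [-0.12783 -0.09196 +0.98752]
t = (-0.0059, -0.0247, 0.7310) m
M0: Pc = R·M0+t = (-0.09386, +0.08051, +0.73448); u = 685.6·(-0.09386)/0.73448 + 310.8 = 223.1869, v = 490.5·(+0.08051)/0.73448 + 236.4 = 290.1660
M1: Pc = R·M1+t = (+0.09772, +0.06263, +0.70968); u = 685.6·(+0.09772)/0.70968 + 310.8 = 405.2013, v = 490.5·(+0.06263)/0.70968 + 236.4 = 279.6890
M2: Pc = R·M2+t = (+0.08206, -0.12991, +0.72752); u = 685.6·(+0.08206)/0.72752 + 310.8 = 388.1309, v = 490.5·(-0.12991)/0.72752 + 236.4 = 148.8140
M3: Pc = R·M3+t = (-0.10952, -0.11203, +0.75232); u = 685.6·(-0.10952)/0.75232 + 310.8 = 210.9956, v = 490.5·(-0.11203)/0.75232 + 236.4 = 163.3565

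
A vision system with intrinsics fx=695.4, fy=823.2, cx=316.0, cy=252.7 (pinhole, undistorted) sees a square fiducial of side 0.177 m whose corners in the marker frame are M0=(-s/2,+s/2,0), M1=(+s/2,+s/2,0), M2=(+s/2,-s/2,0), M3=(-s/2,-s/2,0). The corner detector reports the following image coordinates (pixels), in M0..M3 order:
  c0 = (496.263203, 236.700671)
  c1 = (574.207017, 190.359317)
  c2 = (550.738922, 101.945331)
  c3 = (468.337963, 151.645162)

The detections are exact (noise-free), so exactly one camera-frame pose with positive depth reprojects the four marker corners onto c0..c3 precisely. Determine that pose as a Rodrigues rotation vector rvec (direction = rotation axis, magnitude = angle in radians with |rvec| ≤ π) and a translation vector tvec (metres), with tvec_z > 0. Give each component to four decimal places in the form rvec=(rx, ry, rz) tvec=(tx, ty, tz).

Intrinsics K: fx=695.4, fy=823.2, cx=316.0, cy=252.7
Marker side s = 0.177 m; corners in marker frame (Z=0):
  M0 = (-0.0885, +0.0885, 0)
  M1 = (+0.0885, +0.0885, 0)
  M2 = (+0.0885, -0.0885, 0)
  M3 = (-0.0885, -0.0885, 0)
Detected image corners:
  c0 = (496.263203, 236.700671) px
  c1 = (574.207017, 190.359317) px
  c2 = (550.738922, 101.945331) px
  c3 = (468.337963, 151.645162) px
Planar DLT: solve 8×8 A·h = b for H (H[2,2]=1):
  H  [+432.68229 +315.67961 +522.62263]
  H  [-277.51282 +545.52001 +171.49596]
  H  [-0.03810 +0.32631 +1.00000]
B = K⁻¹H; ‖b₁‖=0.718566, ‖b₂‖=0.718566; λ = 2/(‖b₁‖+‖b₂‖) = 1.391661, sign → tz>0 ⇒ λ=+1.391661
r₁ = λ·B[:,0] = (+0.89000,-0.45287,-0.05303); r₂ = λ·B[:,1] = (+0.42540,+0.78283,+0.45411)
r₃ = r₁×r₂ = (-0.16414,-0.42671,+0.88937); SVD([r₁ r₂ r₃]) → R = UVᵀ:
  R  [+0.89000 +0.42540 -0.16414]
  R  [-0.45287 +0.78283 -0.42671]
  R  [-0.05303 +0.45411 +0.88937]
t = (+0.41350, -0.13728, +1.39166) m
tr R = 2.562195; θ = arccos((tr R − 1)/2) = 0.674375 rad = 38.639°
axis k = ((R−Rᵀ)₃₂, (R−Rᵀ)₁₃, (R−Rᵀ)₂₁) / (2 sinθ) = (+0.705324, -0.088973, -0.703279)
rvec = θ·k = (+0.475653, -0.060001, -0.474274)

rvec=(0.4757, -0.0600, -0.4743) tvec=(0.4135, -0.1373, 1.3917)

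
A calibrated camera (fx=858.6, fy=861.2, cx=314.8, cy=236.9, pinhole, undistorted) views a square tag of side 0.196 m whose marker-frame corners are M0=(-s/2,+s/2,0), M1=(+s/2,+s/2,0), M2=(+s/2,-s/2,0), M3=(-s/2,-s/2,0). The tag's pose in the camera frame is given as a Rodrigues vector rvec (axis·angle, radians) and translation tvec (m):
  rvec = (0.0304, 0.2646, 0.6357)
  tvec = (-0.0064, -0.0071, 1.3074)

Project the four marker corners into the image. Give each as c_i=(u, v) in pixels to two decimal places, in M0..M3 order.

Intrinsics K: fx=858.6, fy=861.2, cx=314.8, cy=236.9
Marker side s = 0.196 m; corners in marker frame (Z=0):
  M0 = (-0.0980, +0.0980, 0)
  M1 = (+0.0980, +0.0980, 0)
  M2 = (+0.0980, -0.0980, 0)
  M3 = (-0.0980, -0.0980, 0)
rvec = (0.0304, 0.2646, 0.6357), |rvec| = θ = 0.68924 rad = 39.491°
Rodrigues: sinθ=0.63595, 1−cosθ=0.22827; R = I + sinθ·[k]× + (1−cosθ)·[k]×²:
    [+0.77217 -0.58269 +0.25343]
    [+0.59042 +0.80537 +0.05278]
    [-0.23486 +0.10888 +0.96591]
t = (-0.0064, -0.0071, 1.3074) m
M0: Pc = R·M0+t = (-0.13918, +0.01397, +1.34109); u = 858.6·(-0.13918)/1.34109 + 314.8 = 225.6956, v = 861.2·(+0.01397)/1.34109 + 236.9 = 245.8683
M1: Pc = R·M1+t = (+0.01217, +0.12969, +1.29505); u = 858.6·(+0.01217)/1.29505 + 314.8 = 322.8684, v = 861.2·(+0.12969)/1.29505 + 236.9 = 323.1409
M2: Pc = R·M2+t = (+0.12638, -0.02817, +1.27371); u = 858.6·(+0.12638)/1.27371 + 314.8 = 399.9891, v = 861.2·(-0.02817)/1.27371 + 236.9 = 217.8562
M3: Pc = R·M3+t = (-0.02497, -0.14389, +1.31975); u = 858.6·(-0.02497)/1.31975 + 314.8 = 298.5551, v = 861.2·(-0.14389)/1.31975 + 236.9 = 143.0065

c0=(225.70, 245.87) c1=(322.87, 323.14) c2=(399.99, 217.86) c3=(298.56, 143.01)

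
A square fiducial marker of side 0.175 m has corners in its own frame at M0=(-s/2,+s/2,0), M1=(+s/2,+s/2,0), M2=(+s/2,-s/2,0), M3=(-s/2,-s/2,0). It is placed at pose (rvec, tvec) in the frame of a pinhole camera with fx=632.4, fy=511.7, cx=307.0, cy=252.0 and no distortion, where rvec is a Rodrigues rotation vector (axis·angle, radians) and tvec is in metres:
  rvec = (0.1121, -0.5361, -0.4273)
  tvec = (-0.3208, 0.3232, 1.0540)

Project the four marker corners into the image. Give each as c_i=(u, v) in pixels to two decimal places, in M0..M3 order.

Intrinsics K: fx=632.4, fy=511.7, cx=307.0, cy=252.0
Marker side s = 0.175 m; corners in marker frame (Z=0):
  M0 = (-0.0875, +0.0875, 0)
  M1 = (+0.0875, +0.0875, 0)
  M2 = (+0.0875, -0.0875, 0)
  M3 = (-0.0875, -0.0875, 0)
rvec = (0.1121, -0.5361, -0.4273), |rvec| = θ = 0.69466 rad = 39.801°
Rodrigues: sinθ=0.64013, 1−cosθ=0.23173; R = I + sinθ·[k]× + (1−cosθ)·[k]×²:
    [+0.77430 +0.36489 -0.51701]
    [-0.42261 +0.90629 +0.00671]
    [+0.47101 +0.21330 +0.85595]
t = (-0.3208, 0.3232, 1.0540) m
M0: Pc = R·M0+t = (-0.35662, +0.43948, +1.03145); u = 632.4·(-0.35662)/1.03145 + 307.0 = 88.3481, v = 511.7·(+0.43948)/1.03145 + 252.0 = 470.0242
M1: Pc = R·M1+t = (-0.22112, +0.36552, +1.11388); u = 632.4·(-0.22112)/1.11388 + 307.0 = 181.4599, v = 511.7·(+0.36552)/1.11388 + 252.0 = 419.9155
M2: Pc = R·M2+t = (-0.28498, +0.20692, +1.07655); u = 632.4·(-0.28498)/1.07655 + 307.0 = 139.5955, v = 511.7·(+0.20692)/1.07655 + 252.0 = 350.3528
M3: Pc = R·M3+t = (-0.42048, +0.28088, +0.99412); u = 632.4·(-0.42048)/0.99412 + 307.0 = 39.5164, v = 511.7·(+0.28088)/0.99412 + 252.0 = 396.5754

c0=(88.35, 470.02) c1=(181.46, 419.92) c2=(139.60, 350.35) c3=(39.52, 396.58)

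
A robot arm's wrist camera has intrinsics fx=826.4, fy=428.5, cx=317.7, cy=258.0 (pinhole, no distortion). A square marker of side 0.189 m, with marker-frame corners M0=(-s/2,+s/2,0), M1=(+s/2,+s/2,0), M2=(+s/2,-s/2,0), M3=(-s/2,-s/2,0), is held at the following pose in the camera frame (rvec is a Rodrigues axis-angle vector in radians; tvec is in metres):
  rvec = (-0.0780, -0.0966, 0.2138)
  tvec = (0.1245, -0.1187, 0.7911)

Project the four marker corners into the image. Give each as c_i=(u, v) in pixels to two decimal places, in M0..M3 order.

Intrinsics K: fx=826.4, fy=428.5, cx=317.7, cy=258.0
Marker side s = 0.189 m; corners in marker frame (Z=0):
  M0 = (-0.0945, +0.0945, 0)
  M1 = (+0.0945, +0.0945, 0)
  M2 = (+0.0945, -0.0945, 0)
  M3 = (-0.0945, -0.0945, 0)
rvec = (-0.0780, -0.0966, 0.2138), |rvec| = θ = 0.24724 rad = 14.166°
Rodrigues: sinθ=0.24473, 1−cosθ=0.03041; R = I + sinθ·[k]× + (1−cosθ)·[k]×²:
    [+0.97262 -0.20788 -0.10391]
    [+0.21538 +0.97423 +0.06693]
    [+0.08732 -0.08748 +0.99233]
t = (0.1245, -0.1187, 0.7911) m
M0: Pc = R·M0+t = (+0.01294, -0.04699, +0.77458); u = 826.4·(+0.01294)/0.77458 + 317.7 = 331.5087, v = 428.5·(-0.04699)/0.77458 + 258.0 = 232.0062
M1: Pc = R·M1+t = (+0.19677, -0.00628, +0.79108); u = 826.4·(+0.19677)/0.79108 + 317.7 = 523.2518, v = 428.5·(-0.00628)/0.79108 + 258.0 = 254.5974
M2: Pc = R·M2+t = (+0.23606, -0.19041, +0.80762); u = 826.4·(+0.23606)/0.80762 + 317.7 = 559.2466, v = 428.5·(-0.19041)/0.80762 + 258.0 = 156.9727
M3: Pc = R·M3+t = (+0.05223, -0.23112, +0.79112); u = 826.4·(+0.05223)/0.79112 + 317.7 = 372.2618, v = 428.5·(-0.23112)/0.79112 + 258.0 = 132.8170

c0=(331.51, 232.01) c1=(523.25, 254.60) c2=(559.25, 156.97) c3=(372.26, 132.82)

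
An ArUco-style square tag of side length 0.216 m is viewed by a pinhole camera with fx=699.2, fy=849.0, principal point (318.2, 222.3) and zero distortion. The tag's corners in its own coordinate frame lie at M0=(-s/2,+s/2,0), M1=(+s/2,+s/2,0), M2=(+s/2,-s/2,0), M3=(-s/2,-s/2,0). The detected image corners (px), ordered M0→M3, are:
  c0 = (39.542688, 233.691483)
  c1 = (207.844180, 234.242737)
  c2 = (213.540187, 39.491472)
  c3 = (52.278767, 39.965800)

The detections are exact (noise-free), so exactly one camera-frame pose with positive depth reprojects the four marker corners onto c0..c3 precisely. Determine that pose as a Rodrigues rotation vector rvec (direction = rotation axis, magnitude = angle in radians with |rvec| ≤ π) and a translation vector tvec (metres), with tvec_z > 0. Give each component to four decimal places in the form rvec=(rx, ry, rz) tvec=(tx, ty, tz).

Intrinsics K: fx=699.2, fy=849.0, cx=318.2, cy=222.3
Marker side s = 0.216 m; corners in marker frame (Z=0):
  M0 = (-0.1080, +0.1080, 0)
  M1 = (+0.1080, +0.1080, 0)
  M2 = (+0.1080, -0.1080, 0)
  M3 = (-0.1080, -0.1080, 0)
Detected image corners:
  c0 = (39.542688, 233.691483) px
  c1 = (207.844180, 234.242737) px
  c2 = (213.540187, 39.491472) px
  c3 = (52.278767, 39.965800) px
Planar DLT: solve 8×8 A·h = b for H (H[2,2]=1):
  H  [+759.39538 -68.26231 +128.18341]
  H  [-3.21278 +871.99134 +134.75886]
  H  [-0.02441 -0.19916 +1.00000]
B = K⁻¹H; ‖b₁‖=1.097473, ‖b₂‖=1.097473; λ = 2/(‖b₁‖+‖b₂‖) = 0.911184, sign → tz>0 ⇒ λ=+0.911184
r₁ = λ·B[:,0] = (+0.99975,+0.00237,-0.02224); r₂ = λ·B[:,1] = (-0.00637,+0.98338,-0.18147)
r₃ = r₁×r₂ = (+0.02144,+0.18157,+0.98314); SVD([r₁ r₂ r₃]) → R = UVᵀ:
  R  [+0.99975 -0.00637 +0.02144]
  R  [+0.00237 +0.98338 +0.18157]
  R  [-0.02224 -0.18147 +0.98314]
t = (-0.24763, -0.09395, +0.91118) m
tr R = 2.966270; θ = arccos((tr R − 1)/2) = 0.183916 rad = 10.538°
axis k = ((R−Rᵀ)₃₂, (R−Rᵀ)₁₃, (R−Rᵀ)₂₁) / (2 sinθ) = (-0.992557, +0.119407, +0.023914)
rvec = θ·k = (-0.182547, +0.021961, +0.004398)

rvec=(-0.1825, 0.0220, 0.0044) tvec=(-0.2476, -0.0940, 0.9112)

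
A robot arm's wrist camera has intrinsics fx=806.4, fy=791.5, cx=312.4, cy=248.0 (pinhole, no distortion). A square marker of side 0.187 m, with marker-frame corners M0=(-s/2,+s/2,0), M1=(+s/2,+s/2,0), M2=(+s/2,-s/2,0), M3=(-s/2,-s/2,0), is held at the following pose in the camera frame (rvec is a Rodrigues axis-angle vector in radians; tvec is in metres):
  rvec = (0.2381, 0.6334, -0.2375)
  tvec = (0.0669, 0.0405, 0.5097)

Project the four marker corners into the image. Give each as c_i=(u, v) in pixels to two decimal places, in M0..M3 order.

c0=(341.58, 442.45) c1=(601.07, 443.67) c2=(519.50, 137.12) c3=(263.95, 198.84)

Intrinsics K: fx=806.4, fy=791.5, cx=312.4, cy=248.0
Marker side s = 0.187 m; corners in marker frame (Z=0):
  M0 = (-0.0935, +0.0935, 0)
  M1 = (+0.0935, +0.0935, 0)
  M2 = (+0.0935, -0.0935, 0)
  M3 = (-0.0935, -0.0935, 0)
rvec = (0.2381, 0.6334, -0.2375), |rvec| = θ = 0.71714 rad = 41.089°
Rodrigues: sinθ=0.65723, 1−cosθ=0.24631; R = I + sinθ·[k]× + (1−cosθ)·[k]×²:
    [+0.78084 +0.28989 +0.55340]
    [-0.14543 +0.94583 -0.29026]
    [-0.60757 +0.14616 +0.78070]
t = (0.0669, 0.0405, 0.5097) m
M0: Pc = R·M0+t = (+0.02100, +0.14253, +0.58017); u = 806.4·(+0.02100)/0.58017 + 312.4 = 341.5833, v = 791.5·(+0.14253)/0.58017 + 248.0 = 442.4503
M1: Pc = R·M1+t = (+0.16701, +0.11534, +0.46656); u = 806.4·(+0.16701)/0.46656 + 312.4 = 601.0655, v = 791.5·(+0.11534)/0.46656 + 248.0 = 443.6664
M2: Pc = R·M2+t = (+0.11280, -0.06153, +0.43923); u = 806.4·(+0.11280)/0.43923 + 312.4 = 519.5028, v = 791.5·(-0.06153)/0.43923 + 248.0 = 137.1152
M3: Pc = R·M3+t = (-0.03321, -0.03434, +0.55284); u = 806.4·(-0.03321)/0.55284 + 312.4 = 263.9540, v = 791.5·(-0.03434)/0.55284 + 248.0 = 198.8389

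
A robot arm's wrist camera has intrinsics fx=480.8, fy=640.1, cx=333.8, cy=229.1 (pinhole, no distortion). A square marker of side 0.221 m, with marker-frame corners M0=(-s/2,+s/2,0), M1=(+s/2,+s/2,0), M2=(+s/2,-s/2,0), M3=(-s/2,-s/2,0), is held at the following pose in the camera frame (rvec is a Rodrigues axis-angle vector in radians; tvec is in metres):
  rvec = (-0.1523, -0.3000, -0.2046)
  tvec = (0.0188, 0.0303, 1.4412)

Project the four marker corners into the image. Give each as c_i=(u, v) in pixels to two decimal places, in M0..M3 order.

Intrinsics K: fx=480.8, fy=640.1, cx=333.8, cy=229.1
Marker side s = 0.221 m; corners in marker frame (Z=0):
  M0 = (-0.1105, +0.1105, 0)
  M1 = (+0.1105, +0.1105, 0)
  M2 = (+0.1105, -0.1105, 0)
  M3 = (-0.1105, -0.1105, 0)
rvec = (-0.1523, -0.3000, -0.2046), |rvec| = θ = 0.39377 rad = 22.561°
Rodrigues: sinθ=0.38367, 1−cosθ=0.07653; R = I + sinθ·[k]× + (1−cosθ)·[k]×²:
    [+0.93492 +0.22190 -0.27693]
    [-0.17680 +0.96789 +0.17869]
    [+0.30769 -0.11810 +0.94413]
t = (0.0188, 0.0303, 1.4412) m
M0: Pc = R·M0+t = (-0.05999, +0.15679, +1.39415); u = 480.8·(-0.05999)/1.39415 + 333.8 = 313.1120, v = 640.1·(+0.15679)/1.39415 + 229.1 = 301.0867
M1: Pc = R·M1+t = (+0.14663, +0.11772, +1.46215); u = 480.8·(+0.14663)/1.46215 + 333.8 = 382.0161, v = 640.1·(+0.11772)/1.46215 + 229.1 = 280.6334
M2: Pc = R·M2+t = (+0.09759, -0.09619, +1.48825); u = 480.8·(+0.09759)/1.48825 + 333.8 = 365.3271, v = 640.1·(-0.09619)/1.48825 + 229.1 = 187.7291
M3: Pc = R·M3+t = (-0.10903, -0.05712, +1.42025); u = 480.8·(-0.10903)/1.42025 + 333.8 = 296.8903, v = 640.1·(-0.05712)/1.42025 + 229.1 = 203.3585

c0=(313.11, 301.09) c1=(382.02, 280.63) c2=(365.33, 187.73) c3=(296.89, 203.36)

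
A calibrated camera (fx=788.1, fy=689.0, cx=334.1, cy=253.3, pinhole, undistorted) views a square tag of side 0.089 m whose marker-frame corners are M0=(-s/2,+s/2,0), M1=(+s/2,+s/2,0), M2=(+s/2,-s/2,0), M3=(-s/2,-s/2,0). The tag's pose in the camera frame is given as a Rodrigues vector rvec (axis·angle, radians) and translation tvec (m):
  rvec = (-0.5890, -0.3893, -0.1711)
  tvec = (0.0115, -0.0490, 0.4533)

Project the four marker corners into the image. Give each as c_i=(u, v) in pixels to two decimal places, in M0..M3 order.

Intrinsics K: fx=788.1, fy=689.0, cx=334.1, cy=253.3
Marker side s = 0.089 m; corners in marker frame (Z=0):
  M0 = (-0.0445, +0.0445, 0)
  M1 = (+0.0445, +0.0445, 0)
  M2 = (+0.0445, -0.0445, 0)
  M3 = (-0.0445, -0.0445, 0)
rvec = (-0.5890, -0.3893, -0.1711), |rvec| = θ = 0.72646 rad = 41.623°
Rodrigues: sinθ=0.66423, 1−cosθ=0.25247; R = I + sinθ·[k]× + (1−cosθ)·[k]×²:
    [+0.91349 +0.26614 -0.30774]
    [-0.04675 +0.82003 +0.57041]
    [+0.40416 -0.50668 +0.76153]
t = (0.0115, -0.0490, 0.4533) m
M0: Pc = R·M0+t = (-0.01731, -0.01043, +0.41277); u = 788.1·(-0.01731)/0.41277 + 334.1 = 301.0550, v = 689.0·(-0.01043)/0.41277 + 253.3 = 235.8927
M1: Pc = R·M1+t = (+0.06399, -0.01459, +0.44874); u = 788.1·(+0.06399)/0.44874 + 334.1 = 446.4891, v = 689.0·(-0.01459)/0.44874 + 253.3 = 230.8999
M2: Pc = R·M2+t = (+0.04031, -0.08757, +0.49383); u = 788.1·(+0.04031)/0.49383 + 334.1 = 398.4259, v = 689.0·(-0.08757)/0.49383 + 253.3 = 131.1192
M3: Pc = R·M3+t = (-0.04099, -0.08341, +0.45786); u = 788.1·(-0.04099)/0.45786 + 334.1 = 263.5395, v = 689.0·(-0.08341)/0.45786 + 253.3 = 127.7813

c0=(301.06, 235.89) c1=(446.49, 230.90) c2=(398.43, 131.12) c3=(263.54, 127.78)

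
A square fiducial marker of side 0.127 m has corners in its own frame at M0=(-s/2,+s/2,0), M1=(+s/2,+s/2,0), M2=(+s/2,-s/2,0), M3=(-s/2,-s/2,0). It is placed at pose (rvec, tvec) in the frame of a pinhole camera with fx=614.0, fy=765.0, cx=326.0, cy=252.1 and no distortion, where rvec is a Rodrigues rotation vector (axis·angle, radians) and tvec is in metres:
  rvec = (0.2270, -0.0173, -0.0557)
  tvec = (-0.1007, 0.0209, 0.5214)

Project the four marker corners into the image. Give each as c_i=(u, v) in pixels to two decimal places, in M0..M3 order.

Intrinsics K: fx=614.0, fy=765.0, cx=326.0, cy=252.1
Marker side s = 0.127 m; corners in marker frame (Z=0):
  M0 = (-0.0635, +0.0635, 0)
  M1 = (+0.0635, +0.0635, 0)
  M2 = (+0.0635, -0.0635, 0)
  M3 = (-0.0635, -0.0635, 0)
rvec = (0.2270, -0.0173, -0.0557), |rvec| = θ = 0.23437 rad = 13.429°
Rodrigues: sinθ=0.23223, 1−cosθ=0.02734; R = I + sinθ·[k]× + (1−cosθ)·[k]×²:
    [+0.99831 +0.05324 -0.02344]
    [-0.05715 +0.97281 -0.22445]
    [+0.01085 +0.22541 +0.97420]
t = (-0.1007, 0.0209, 0.5214) m
M0: Pc = R·M0+t = (-0.16071, +0.08630, +0.53502); u = 614.0·(-0.16071)/0.53502 + 326.0 = 141.5652, v = 765.0·(+0.08630)/0.53502 + 252.1 = 375.4984
M1: Pc = R·M1+t = (-0.03393, +0.07904, +0.53640); u = 614.0·(-0.03393)/0.53640 + 326.0 = 287.1650, v = 765.0·(+0.07904)/0.53640 + 252.1 = 364.8309
M2: Pc = R·M2+t = (-0.04069, -0.04450, +0.50778); u = 614.0·(-0.04069)/0.50778 + 326.0 = 276.8002, v = 765.0·(-0.04450)/0.50778 + 252.1 = 185.0543
M3: Pc = R·M3+t = (-0.16747, -0.03724, +0.50640); u = 614.0·(-0.16747)/0.50640 + 326.0 = 122.9414, v = 765.0·(-0.03724)/0.50640 + 252.1 = 195.8357

c0=(141.57, 375.50) c1=(287.17, 364.83) c2=(276.80, 185.05) c3=(122.94, 195.84)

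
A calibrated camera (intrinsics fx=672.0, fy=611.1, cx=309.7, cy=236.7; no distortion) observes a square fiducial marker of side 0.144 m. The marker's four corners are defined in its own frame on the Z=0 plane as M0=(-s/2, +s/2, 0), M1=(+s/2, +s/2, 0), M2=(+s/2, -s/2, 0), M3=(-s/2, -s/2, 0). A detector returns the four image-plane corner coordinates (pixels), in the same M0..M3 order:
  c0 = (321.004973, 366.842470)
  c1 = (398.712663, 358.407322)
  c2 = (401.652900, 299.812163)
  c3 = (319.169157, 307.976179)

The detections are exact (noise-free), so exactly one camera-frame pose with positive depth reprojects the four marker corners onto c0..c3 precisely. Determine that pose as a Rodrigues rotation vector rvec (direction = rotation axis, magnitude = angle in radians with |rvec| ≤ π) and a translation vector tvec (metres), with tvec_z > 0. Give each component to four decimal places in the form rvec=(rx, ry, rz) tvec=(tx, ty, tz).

Intrinsics K: fx=672.0, fy=611.1, cx=309.7, cy=236.7
Marker side s = 0.144 m; corners in marker frame (Z=0):
  M0 = (-0.0720, +0.0720, 0)
  M1 = (+0.0720, +0.0720, 0)
  M2 = (+0.0720, -0.0720, 0)
  M3 = (-0.0720, -0.0720, 0)
Detected image corners:
  c0 = (321.004973, 366.842470) px
  c1 = (398.712663, 358.407322) px
  c2 = (401.652900, 299.812163) px
  c3 = (319.169157, 307.976179) px
Planar DLT: solve 8×8 A·h = b for H (H[2,2]=1):
  H  [+588.37685 +145.41123 +360.38811]
  H  [-27.44899 +546.05470 +334.10928]
  H  [+0.09067 +0.41472 +1.00000]
B = K⁻¹H; ‖b₁‖=0.842502, ‖b₂‖=0.842502; λ = 2/(‖b₁‖+‖b₂‖) = 1.186941, sign → tz>0 ⇒ λ=+1.186941
r₁ = λ·B[:,0] = (+0.98964,-0.09500,+0.10761); r₂ = λ·B[:,1] = (+0.02998,+0.86994,+0.49225)
r₃ = r₁×r₂ = (-0.14038,-0.48392,+0.86378); SVD([r₁ r₂ r₃]) → R = UVᵀ:
  R  [+0.98964 +0.02998 -0.14038]
  R  [-0.09500 +0.86994 -0.48392]
  R  [+0.10761 +0.49225 +0.86378]
t = (+0.08953, +0.18920, +1.18694) m
tr R = 2.723362; θ = arccos((tr R − 1)/2) = 0.532223 rad = 30.494°
axis k = ((R−Rᵀ)₃₂, (R−Rᵀ)₁₃, (R−Rᵀ)₂₁) / (2 sinθ) = (+0.961835, -0.244354, -0.123142)
rvec = θ·k = (+0.511911, -0.130051, -0.065539)

rvec=(0.5119, -0.1301, -0.0655) tvec=(0.0895, 0.1892, 1.1869)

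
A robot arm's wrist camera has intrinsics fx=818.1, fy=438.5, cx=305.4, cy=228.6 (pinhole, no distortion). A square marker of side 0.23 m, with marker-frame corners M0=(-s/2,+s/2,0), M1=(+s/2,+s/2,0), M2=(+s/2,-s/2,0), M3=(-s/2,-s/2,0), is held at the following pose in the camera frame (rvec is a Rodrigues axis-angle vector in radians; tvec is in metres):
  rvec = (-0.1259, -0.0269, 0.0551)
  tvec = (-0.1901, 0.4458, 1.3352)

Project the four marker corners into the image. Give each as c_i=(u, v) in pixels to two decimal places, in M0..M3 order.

c0=(112.35, 412.65) c1=(255.06, 416.22) c2=(263.54, 338.32) c3=(123.95, 334.52)

Intrinsics K: fx=818.1, fy=438.5, cx=305.4, cy=228.6
Marker side s = 0.23 m; corners in marker frame (Z=0):
  M0 = (-0.1150, +0.1150, 0)
  M1 = (+0.1150, +0.1150, 0)
  M2 = (+0.1150, -0.1150, 0)
  M3 = (-0.1150, -0.1150, 0)
rvec = (-0.1259, -0.0269, 0.0551), |rvec| = θ = 0.14004 rad = 8.024°
Rodrigues: sinθ=0.13958, 1−cosθ=0.00979; R = I + sinθ·[k]× + (1−cosθ)·[k]×²:
    [+0.99812 -0.05323 -0.03028]
    [+0.05661 +0.99057 +0.12475]
    [+0.02335 -0.12623 +0.99173]
t = (-0.1901, 0.4458, 1.3352) m
M0: Pc = R·M0+t = (-0.31101, +0.55321, +1.31800); u = 818.1·(-0.31101)/1.31800 + 305.4 = 112.3545, v = 438.5·(+0.55321)/1.31800 + 228.6 = 412.6523
M1: Pc = R·M1+t = (-0.08144, +0.56623, +1.32337); u = 818.1·(-0.08144)/1.32337 + 305.4 = 255.0559, v = 438.5·(+0.56623)/1.32337 + 228.6 = 416.2197
M2: Pc = R·M2+t = (-0.06919, +0.33839, +1.35240); u = 818.1·(-0.06919)/1.35240 + 305.4 = 263.5426, v = 438.5·(+0.33839)/1.35240 + 228.6 = 338.3204
M3: Pc = R·M3+t = (-0.29876, +0.32537, +1.34703); u = 818.1·(-0.29876)/1.34703 + 305.4 = 123.9507, v = 438.5·(+0.32537)/1.34703 + 228.6 = 334.5192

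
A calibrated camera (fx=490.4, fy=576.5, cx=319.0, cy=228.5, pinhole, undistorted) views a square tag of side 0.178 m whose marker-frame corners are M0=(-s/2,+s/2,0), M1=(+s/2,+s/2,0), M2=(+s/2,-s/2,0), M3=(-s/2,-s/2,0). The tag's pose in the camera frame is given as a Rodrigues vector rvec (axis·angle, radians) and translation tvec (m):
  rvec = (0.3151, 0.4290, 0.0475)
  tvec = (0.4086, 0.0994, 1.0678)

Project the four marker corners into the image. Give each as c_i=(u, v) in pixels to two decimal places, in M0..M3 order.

c0=(461.87, 317.22) c1=(546.39, 333.98) c2=(557.09, 242.69) c3=(467.52, 231.13)

Intrinsics K: fx=490.4, fy=576.5, cx=319.0, cy=228.5
Marker side s = 0.178 m; corners in marker frame (Z=0):
  M0 = (-0.0890, +0.0890, 0)
  M1 = (+0.0890, +0.0890, 0)
  M2 = (+0.0890, -0.0890, 0)
  M3 = (-0.0890, -0.0890, 0)
rvec = (0.3151, 0.4290, 0.0475), |rvec| = θ = 0.53440 rad = 30.619°
Rodrigues: sinθ=0.50933, 1−cosθ=0.13943; R = I + sinθ·[k]× + (1−cosθ)·[k]×²:
    [+0.90905 +0.02072 +0.41618]
    [+0.11127 +0.95042 -0.29037]
    [-0.40156 +0.31026 +0.86168]
t = (0.4086, 0.0994, 1.0678) m
M0: Pc = R·M0+t = (+0.32954, +0.17409, +1.13115); u = 490.4·(+0.32954)/1.13115 + 319.0 = 461.8685, v = 576.5·(+0.17409)/1.13115 + 228.5 = 317.2237
M1: Pc = R·M1+t = (+0.49135, +0.19389, +1.05967); u = 490.4·(+0.49135)/1.05967 + 319.0 = 546.3886, v = 576.5·(+0.19389)/1.05967 + 228.5 = 333.9833
M2: Pc = R·M2+t = (+0.48766, +0.02471, +1.00445); u = 490.4·(+0.48766)/1.00445 + 319.0 = 557.0899, v = 576.5·(+0.02471)/1.00445 + 228.5 = 242.6851
M3: Pc = R·M3+t = (+0.32585, +0.00491, +1.07593); u = 490.4·(+0.32585)/1.07593 + 319.0 = 467.5205, v = 576.5·(+0.00491)/1.07593 + 228.5 = 231.1306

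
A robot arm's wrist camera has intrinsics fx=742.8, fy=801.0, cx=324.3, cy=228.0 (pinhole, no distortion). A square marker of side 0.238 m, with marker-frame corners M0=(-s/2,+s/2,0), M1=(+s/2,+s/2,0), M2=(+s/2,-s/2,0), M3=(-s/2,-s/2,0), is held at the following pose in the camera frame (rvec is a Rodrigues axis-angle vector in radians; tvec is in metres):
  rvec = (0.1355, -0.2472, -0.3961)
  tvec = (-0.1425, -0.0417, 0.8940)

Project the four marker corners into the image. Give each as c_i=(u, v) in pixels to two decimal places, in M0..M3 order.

Intrinsics K: fx=742.8, fy=801.0, cx=324.3, cy=228.0
Marker side s = 0.238 m; corners in marker frame (Z=0):
  M0 = (-0.1190, +0.1190, 0)
  M1 = (+0.1190, +0.1190, 0)
  M2 = (+0.1190, -0.1190, 0)
  M3 = (-0.1190, -0.1190, 0)
rvec = (0.1355, -0.2472, -0.3961), |rvec| = θ = 0.48617 rad = 27.856°
Rodrigues: sinθ=0.46724, 1−cosθ=0.11587; R = I + sinθ·[k]× + (1−cosθ)·[k]×²:
    [+0.89313 +0.36426 -0.26389]
    [-0.39710 +0.91408 -0.08222]
    [+0.21126 +0.17823 +0.96104]
t = (-0.1425, -0.0417, 0.8940) m
M0: Pc = R·M0+t = (-0.20544, +0.11433, +0.89007); u = 742.8·(-0.20544)/0.89007 + 324.3 = 152.8553, v = 801.0·(+0.11433)/0.89007 + 228.0 = 330.8900
M1: Pc = R·M1+t = (+0.00713, +0.01982, +0.94035); u = 742.8·(+0.00713)/0.94035 + 324.3 = 329.9314, v = 801.0·(+0.01982)/0.94035 + 228.0 = 244.8839
M2: Pc = R·M2+t = (-0.07956, -0.19773, +0.89793); u = 742.8·(-0.07956)/0.89793 + 324.3 = 258.4815, v = 801.0·(-0.19773)/0.89793 + 228.0 = 51.6141
M3: Pc = R·M3+t = (-0.29213, -0.10322, +0.84765); u = 742.8·(-0.29213)/0.84765 + 324.3 = 68.3059, v = 801.0·(-0.10322)/0.84765 + 228.0 = 130.4596

c0=(152.86, 330.89) c1=(329.93, 244.88) c2=(258.48, 51.61) c3=(68.31, 130.46)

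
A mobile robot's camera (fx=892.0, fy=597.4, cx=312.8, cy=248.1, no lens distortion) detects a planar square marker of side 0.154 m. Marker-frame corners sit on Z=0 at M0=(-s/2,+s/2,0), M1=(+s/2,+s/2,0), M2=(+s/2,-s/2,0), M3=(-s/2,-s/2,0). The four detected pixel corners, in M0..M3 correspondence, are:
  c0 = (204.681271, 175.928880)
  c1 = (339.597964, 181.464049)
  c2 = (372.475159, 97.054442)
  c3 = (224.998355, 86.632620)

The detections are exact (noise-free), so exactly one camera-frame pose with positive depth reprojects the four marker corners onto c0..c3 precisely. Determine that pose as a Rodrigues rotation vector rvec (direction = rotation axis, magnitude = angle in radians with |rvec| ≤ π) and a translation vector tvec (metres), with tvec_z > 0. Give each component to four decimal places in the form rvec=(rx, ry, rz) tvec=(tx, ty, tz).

Intrinsics K: fx=892.0, fy=597.4, cx=312.8, cy=248.1
Marker side s = 0.154 m; corners in marker frame (Z=0):
  M0 = (-0.0770, +0.0770, 0)
  M1 = (+0.0770, +0.0770, 0)
  M2 = (+0.0770, -0.0770, 0)
  M3 = (-0.0770, -0.0770, 0)
Detected image corners:
  c0 = (204.681271, 175.928880) px
  c1 = (339.597964, 181.464049) px
  c2 = (372.475159, 97.054442) px
  c3 = (224.998355, 86.632620) px
Planar DLT: solve 8×8 A·h = b for H (H[2,2]=1):
  H  [+1002.48866 +7.70972 +286.45622]
  H  [+92.55643 +649.56269 +137.48914]
  H  [+0.30697 +0.63545 +1.00000]
B = K⁻¹H; ‖b₁‖=1.061926, ‖b₂‖=1.061926; λ = 2/(‖b₁‖+‖b₂‖) = 0.941685, sign → tz>0 ⇒ λ=+0.941685
r₁ = λ·B[:,0] = (+0.95696,+0.02585,+0.28907); r₂ = λ·B[:,1] = (-0.20170,+0.77540,+0.59840)
r₃ = r₁×r₂ = (-0.20868,-0.63095,+0.74723); SVD([r₁ r₂ r₃]) → R = UVᵀ:
  R  [+0.95696 -0.20170 -0.20868]
  R  [+0.02585 +0.77540 -0.63095]
  R  [+0.28907 +0.59840 +0.74723]
t = (-0.02781, -0.17436, +0.94169) m
tr R = 2.479589; θ = arccos((tr R − 1)/2) = 0.738032 rad = 42.286°
axis k = ((R−Rᵀ)₃₂, (R−Rᵀ)₁₃, (R−Rᵀ)₂₁) / (2 sinθ) = (+0.913557, -0.369893, +0.169097)
rvec = θ·k = (+0.674234, -0.272993, +0.124799)

rvec=(0.6742, -0.2730, 0.1248) tvec=(-0.0278, -0.1744, 0.9417)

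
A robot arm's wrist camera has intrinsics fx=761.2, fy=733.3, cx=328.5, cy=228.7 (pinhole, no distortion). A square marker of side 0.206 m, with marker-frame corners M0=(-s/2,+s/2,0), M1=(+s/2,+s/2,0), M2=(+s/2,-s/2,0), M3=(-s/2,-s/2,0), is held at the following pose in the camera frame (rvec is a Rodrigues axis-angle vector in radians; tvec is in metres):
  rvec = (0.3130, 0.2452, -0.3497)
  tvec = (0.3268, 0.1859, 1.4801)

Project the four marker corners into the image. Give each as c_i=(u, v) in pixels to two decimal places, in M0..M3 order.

c0=(462.89, 375.88) c1=(564.98, 351.49) c2=(532.90, 261.39) c3=(428.45, 290.24)

Intrinsics K: fx=761.2, fy=733.3, cx=328.5, cy=228.7
Marker side s = 0.206 m; corners in marker frame (Z=0):
  M0 = (-0.1030, +0.1030, 0)
  M1 = (+0.1030, +0.1030, 0)
  M2 = (+0.1030, -0.1030, 0)
  M3 = (-0.1030, -0.1030, 0)
rvec = (0.3130, 0.2452, -0.3497), |rvec| = θ = 0.52951 rad = 30.339°
Rodrigues: sinθ=0.50511, 1−cosθ=0.13695; R = I + sinθ·[k]× + (1−cosθ)·[k]×²:
    [+0.91090 +0.37107 +0.18044]
    [-0.29610 +0.89242 -0.34046]
    [-0.28736 +0.25670 +0.92278]
t = (0.3268, 0.1859, 1.4801) m
M0: Pc = R·M0+t = (+0.27120, +0.30832, +1.53614); u = 761.2·(+0.27120)/1.53614 + 328.5 = 462.8859, v = 733.3·(+0.30832)/1.53614 + 228.7 = 375.8803
M1: Pc = R·M1+t = (+0.45884, +0.24732, +1.47694); u = 761.2·(+0.45884)/1.47694 + 328.5 = 564.9831, v = 733.3·(+0.24732)/1.47694 + 228.7 = 351.4946
M2: Pc = R·M2+t = (+0.38240, +0.06348, +1.42406); u = 761.2·(+0.38240)/1.42406 + 328.5 = 532.9047, v = 733.3·(+0.06348)/1.42406 + 228.7 = 261.3894
M3: Pc = R·M3+t = (+0.19476, +0.12448, +1.48326); u = 761.2·(+0.19476)/1.48326 + 328.5 = 428.4479, v = 733.3·(+0.12448)/1.48326 + 228.7 = 290.2405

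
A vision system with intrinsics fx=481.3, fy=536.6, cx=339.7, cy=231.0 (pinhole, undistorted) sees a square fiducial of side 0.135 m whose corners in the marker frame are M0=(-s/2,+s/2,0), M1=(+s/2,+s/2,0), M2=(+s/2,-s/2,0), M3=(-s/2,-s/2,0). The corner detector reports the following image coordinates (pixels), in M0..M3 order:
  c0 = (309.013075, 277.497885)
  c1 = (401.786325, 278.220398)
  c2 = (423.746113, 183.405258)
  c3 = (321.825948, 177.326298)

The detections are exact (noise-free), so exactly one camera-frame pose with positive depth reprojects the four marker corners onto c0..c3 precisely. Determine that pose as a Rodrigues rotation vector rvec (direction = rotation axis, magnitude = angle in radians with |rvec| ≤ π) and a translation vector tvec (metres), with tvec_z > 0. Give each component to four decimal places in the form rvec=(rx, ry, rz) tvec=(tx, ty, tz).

Intrinsics K: fx=481.3, fy=536.6, cx=339.7, cy=231.0
Marker side s = 0.135 m; corners in marker frame (Z=0):
  M0 = (-0.0675, +0.0675, 0)
  M1 = (+0.0675, +0.0675, 0)
  M2 = (+0.0675, -0.0675, 0)
  M3 = (-0.0675, -0.0675, 0)
Detected image corners:
  c0 = (309.013075, 277.497885) px
  c1 = (401.786325, 278.220398) px
  c2 = (423.746113, 183.405258) px
  c3 = (321.825948, 177.326298) px
Planar DLT: solve 8×8 A·h = b for H (H[2,2]=1):
  H  [+857.81434 +148.48920 +364.89414]
  H  [+111.30542 +896.69284 +231.66979]
  H  [+0.38033 +0.76394 +1.00000]
B = K⁻¹H; ‖b₁‖=1.561508, ‖b₂‖=1.561508; λ = 2/(‖b₁‖+‖b₂‖) = 0.640407, sign → tz>0 ⇒ λ=+0.640407
r₁ = λ·B[:,0] = (+0.96948,+0.02799,+0.24356); r₂ = λ·B[:,1] = (-0.14772,+0.85955,+0.48923)
r₃ = r₁×r₂ = (-0.19566,-0.51028,+0.83745); SVD([r₁ r₂ r₃]) → R = UVᵀ:
  R  [+0.96948 -0.14772 -0.19566]
  R  [+0.02799 +0.85955 -0.51028]
  R  [+0.24356 +0.48923 +0.83745]
t = (+0.03352, +0.00080, +0.64041) m
tr R = 2.666483; θ = arccos((tr R − 1)/2) = 0.585851 rad = 33.567°
axis k = ((R−Rᵀ)₃₂, (R−Rᵀ)₁₃, (R−Rᵀ)₂₁) / (2 sinθ) = (+0.903873, -0.397198, +0.158896)
rvec = θ·k = (+0.529535, -0.232699, +0.093090)

rvec=(0.5295, -0.2327, 0.0931) tvec=(0.0335, 0.0008, 0.6404)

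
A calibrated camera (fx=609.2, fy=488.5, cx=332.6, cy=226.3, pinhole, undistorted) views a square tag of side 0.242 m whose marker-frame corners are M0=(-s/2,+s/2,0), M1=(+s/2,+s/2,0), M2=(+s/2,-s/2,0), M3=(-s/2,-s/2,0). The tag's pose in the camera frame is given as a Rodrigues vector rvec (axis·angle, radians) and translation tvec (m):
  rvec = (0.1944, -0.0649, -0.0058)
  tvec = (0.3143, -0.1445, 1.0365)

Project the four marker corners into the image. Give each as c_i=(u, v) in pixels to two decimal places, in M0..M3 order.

Intrinsics K: fx=609.2, fy=488.5, cx=332.6, cy=226.3
Marker side s = 0.242 m; corners in marker frame (Z=0):
  M0 = (-0.1210, +0.1210, 0)
  M1 = (+0.1210, +0.1210, 0)
  M2 = (+0.1210, -0.1210, 0)
  M3 = (-0.1210, -0.1210, 0)
rvec = (0.1944, -0.0649, -0.0058), |rvec| = θ = 0.20503 rad = 11.747°
Rodrigues: sinθ=0.20360, 1−cosθ=0.02094; R = I + sinθ·[k]× + (1−cosθ)·[k]×²:
    [+0.99788 -0.00053 -0.06501]
    [-0.01205 +0.98115 -0.19285]
    [+0.06388 +0.19323 +0.97907]
t = (0.3143, -0.1445, 1.0365) m
M0: Pc = R·M0+t = (+0.19349, -0.02432, +1.05215); u = 609.2·(+0.19349)/1.05215 + 332.6 = 444.6329, v = 488.5·(-0.02432)/1.05215 + 226.3 = 215.0072
M1: Pc = R·M1+t = (+0.43498, -0.02724, +1.06761); u = 609.2·(+0.43498)/1.06761 + 332.6 = 580.8085, v = 488.5·(-0.02724)/1.06761 + 226.3 = 213.8369
M2: Pc = R·M2+t = (+0.43511, -0.26468, +1.02085); u = 609.2·(+0.43511)/1.02085 + 332.6 = 592.2540, v = 488.5·(-0.26468)/1.02085 + 226.3 = 99.6459
M3: Pc = R·M3+t = (+0.19362, -0.26176, +1.00539); u = 609.2·(+0.19362)/1.00539 + 332.6 = 449.9208, v = 488.5·(-0.26176)/1.00539 + 226.3 = 99.1147

c0=(444.63, 215.01) c1=(580.81, 213.84) c2=(592.25, 99.65) c3=(449.92, 99.11)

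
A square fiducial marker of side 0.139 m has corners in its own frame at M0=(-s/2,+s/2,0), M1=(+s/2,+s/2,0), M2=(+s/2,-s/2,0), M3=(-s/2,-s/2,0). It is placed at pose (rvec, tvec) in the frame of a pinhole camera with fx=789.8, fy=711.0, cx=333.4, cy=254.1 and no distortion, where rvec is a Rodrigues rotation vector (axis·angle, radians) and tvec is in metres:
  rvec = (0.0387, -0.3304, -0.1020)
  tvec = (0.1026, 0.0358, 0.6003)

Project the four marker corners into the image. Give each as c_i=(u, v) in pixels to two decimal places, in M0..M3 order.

c0=(392.76, 391.33) c1=(553.39, 364.76) c2=(539.48, 207.37) c3=(375.64, 222.02)

Intrinsics K: fx=789.8, fy=711.0, cx=333.4, cy=254.1
Marker side s = 0.139 m; corners in marker frame (Z=0):
  M0 = (-0.0695, +0.0695, 0)
  M1 = (+0.0695, +0.0695, 0)
  M2 = (+0.0695, -0.0695, 0)
  M3 = (-0.0695, -0.0695, 0)
rvec = (0.0387, -0.3304, -0.1020), |rvec| = θ = 0.34795 rad = 19.936°
Rodrigues: sinθ=0.34097, 1−cosθ=0.05992; R = I + sinθ·[k]× + (1−cosθ)·[k]×²:
    [+0.94082 +0.09363 -0.32573]
    [-0.10628 +0.99411 -0.02124]
    [+0.32182 +0.05460 +0.94523]
t = (0.1026, 0.0358, 0.6003) m
M0: Pc = R·M0+t = (+0.04372, +0.11228, +0.58173); u = 789.8·(+0.04372)/0.58173 + 333.4 = 392.7579, v = 711.0·(+0.11228)/0.58173 + 254.1 = 391.3275
M1: Pc = R·M1+t = (+0.17449, +0.09750, +0.62646); u = 789.8·(+0.17449)/0.62646 + 333.4 = 553.3898, v = 711.0·(+0.09750)/0.62646 + 254.1 = 364.7616
M2: Pc = R·M2+t = (+0.16148, -0.04068, +0.61887); u = 789.8·(+0.16148)/0.61887 + 333.4 = 539.4795, v = 711.0·(-0.04068)/0.61887 + 254.1 = 207.3673
M3: Pc = R·M3+t = (+0.03071, -0.02590, +0.57414); u = 789.8·(+0.03071)/0.57414 + 333.4 = 375.6404, v = 711.0·(-0.02590)/0.57414 + 254.1 = 222.0212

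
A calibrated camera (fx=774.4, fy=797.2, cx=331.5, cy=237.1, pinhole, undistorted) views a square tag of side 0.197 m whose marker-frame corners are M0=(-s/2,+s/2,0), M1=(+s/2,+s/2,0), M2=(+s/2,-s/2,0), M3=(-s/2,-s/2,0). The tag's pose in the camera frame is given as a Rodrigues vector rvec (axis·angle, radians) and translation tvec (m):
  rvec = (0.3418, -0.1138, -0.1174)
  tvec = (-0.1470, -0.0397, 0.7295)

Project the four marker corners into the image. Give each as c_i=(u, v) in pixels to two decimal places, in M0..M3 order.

Intrinsics K: fx=774.4, fy=797.2, cx=331.5, cy=237.1
Marker side s = 0.197 m; corners in marker frame (Z=0):
  M0 = (-0.0985, +0.0985, 0)
  M1 = (+0.0985, +0.0985, 0)
  M2 = (+0.0985, -0.0985, 0)
  M3 = (-0.0985, -0.0985, 0)
rvec = (0.3418, -0.1138, -0.1174), |rvec| = θ = 0.37889 rad = 21.709°
Rodrigues: sinθ=0.36989, 1−cosθ=0.07093; R = I + sinθ·[k]× + (1−cosθ)·[k]×²:
    [+0.98679 +0.09539 -0.13092]
    [-0.13383 +0.93547 -0.32708]
    [+0.09127 +0.34028 +0.93588]
t = (-0.1470, -0.0397, 0.7295) m
M0: Pc = R·M0+t = (-0.23480, +0.06563, +0.75403); u = 774.4·(-0.23480)/0.75403 + 331.5 = 90.3533, v = 797.2·(+0.06563)/0.75403 + 237.1 = 306.4836
M1: Pc = R·M1+t = (-0.04040, +0.03926, +0.77201); u = 774.4·(-0.04040)/0.77201 + 331.5 = 290.9702, v = 797.2·(+0.03926)/0.77201 + 237.1 = 277.6432
M2: Pc = R·M2+t = (-0.05920, -0.14503, +0.70497); u = 774.4·(-0.05920)/0.70497 + 331.5 = 266.4728, v = 797.2·(-0.14503)/0.70497 + 237.1 = 73.1010
M3: Pc = R·M3+t = (-0.25360, -0.11866, +0.68699); u = 774.4·(-0.25360)/0.68699 + 331.5 = 45.6389, v = 797.2·(-0.11866)/0.68699 + 237.1 = 99.4021

c0=(90.35, 306.48) c1=(290.97, 277.64) c2=(266.47, 73.10) c3=(45.64, 99.40)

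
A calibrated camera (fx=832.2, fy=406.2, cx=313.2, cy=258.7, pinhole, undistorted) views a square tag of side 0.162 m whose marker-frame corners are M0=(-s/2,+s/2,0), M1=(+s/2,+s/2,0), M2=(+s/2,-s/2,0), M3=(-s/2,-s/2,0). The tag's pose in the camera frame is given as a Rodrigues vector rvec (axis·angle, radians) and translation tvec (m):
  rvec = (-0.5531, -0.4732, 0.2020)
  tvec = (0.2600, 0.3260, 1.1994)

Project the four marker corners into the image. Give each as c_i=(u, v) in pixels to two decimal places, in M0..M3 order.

Intrinsics K: fx=832.2, fy=406.2, cx=313.2, cy=258.7
Marker side s = 0.162 m; corners in marker frame (Z=0):
  M0 = (-0.0810, +0.0810, 0)
  M1 = (+0.0810, +0.0810, 0)
  M2 = (+0.0810, -0.0810, 0)
  M3 = (-0.0810, -0.0810, 0)
rvec = (-0.5531, -0.4732, 0.2020), |rvec| = θ = 0.75541 rad = 43.282°
Rodrigues: sinθ=0.68559, 1−cosθ=0.27201; R = I + sinθ·[k]× + (1−cosθ)·[k]×²:
    [+0.87381 -0.05857 -0.48272]
    [+0.30809 +0.83473 +0.45641]
    [+0.37621 -0.54754 +0.74744]
t = (0.2600, 0.3260, 1.1994) m
M0: Pc = R·M0+t = (+0.18448, +0.36866, +1.12458); u = 832.2·(+0.18448)/1.12458 + 313.2 = 449.7150, v = 406.2·(+0.36866)/1.12458 + 258.7 = 391.8602
M1: Pc = R·M1+t = (+0.32603, +0.41857, +1.18552); u = 832.2·(+0.32603)/1.18552 + 313.2 = 542.0664, v = 406.2·(+0.41857)/1.18552 + 258.7 = 402.1156
M2: Pc = R·M2+t = (+0.33552, +0.28334, +1.27422); u = 832.2·(+0.33552)/1.27422 + 313.2 = 532.3315, v = 406.2·(+0.28334)/1.27422 + 258.7 = 349.0245
M3: Pc = R·M3+t = (+0.19397, +0.23343, +1.21328); u = 832.2·(+0.19397)/1.21328 + 313.2 = 446.2428, v = 406.2·(+0.23343)/1.21328 + 258.7 = 336.8520

c0=(449.71, 391.86) c1=(542.07, 402.12) c2=(532.33, 349.02) c3=(446.24, 336.85)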